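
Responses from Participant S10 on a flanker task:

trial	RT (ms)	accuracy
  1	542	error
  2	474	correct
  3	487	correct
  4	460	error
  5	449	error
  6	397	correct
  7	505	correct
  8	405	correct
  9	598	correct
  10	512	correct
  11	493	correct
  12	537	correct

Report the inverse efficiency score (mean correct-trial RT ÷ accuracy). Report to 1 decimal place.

Correct trials (n=9): 474, 487, 397, 505, 405, 598, 512, 493, 537
Mean correct RT = 4408/9 = 489.7778 ms
Proportion correct = 9/12
IES = 489.7778 / (9/12) = 653.037 ms

653.0 ms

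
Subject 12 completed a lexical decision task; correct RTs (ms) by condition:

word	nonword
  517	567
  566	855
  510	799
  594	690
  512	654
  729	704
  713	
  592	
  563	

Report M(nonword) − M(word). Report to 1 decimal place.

M(word) = 5296/9 = 588.444
M(nonword) = 4269/6 = 711.500
Difference = 711.500 − 588.444 = 123.056 ms

123.1 ms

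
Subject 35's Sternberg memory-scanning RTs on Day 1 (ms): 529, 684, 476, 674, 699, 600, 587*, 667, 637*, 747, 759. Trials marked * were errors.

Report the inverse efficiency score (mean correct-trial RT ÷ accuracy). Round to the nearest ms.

Correct trials (n=9): 529, 684, 476, 674, 699, 600, 667, 747, 759
Mean correct RT = 5835/9 = 648.3333 ms
Proportion correct = 9/11
IES = 648.3333 / (9/11) = 792.407 ms

792 ms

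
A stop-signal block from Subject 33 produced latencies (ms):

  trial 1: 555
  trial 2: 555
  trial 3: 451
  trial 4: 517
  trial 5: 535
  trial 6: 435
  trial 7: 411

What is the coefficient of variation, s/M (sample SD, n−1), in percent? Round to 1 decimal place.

12.2%

n = 7, Σ = 3459, M = 494.1429
Σ(x−M)² = 21870.857; s = √(21870.857/6) = 60.3750
CV = 60.3750 / 494.1429 = 0.12218 = 12.218%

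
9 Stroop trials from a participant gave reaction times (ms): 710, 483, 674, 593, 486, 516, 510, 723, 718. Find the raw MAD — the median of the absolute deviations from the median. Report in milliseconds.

Sorted: 483, 486, 510, 516, 593, 674, 710, 718, 723 → median = 593
|x − 593|: 117, 110, 81, 0, 107, 77, 83, 130, 125
Sorted deviations: 0, 77, 81, 83, 107, 110, 117, 125, 130 → MAD = 107

107 ms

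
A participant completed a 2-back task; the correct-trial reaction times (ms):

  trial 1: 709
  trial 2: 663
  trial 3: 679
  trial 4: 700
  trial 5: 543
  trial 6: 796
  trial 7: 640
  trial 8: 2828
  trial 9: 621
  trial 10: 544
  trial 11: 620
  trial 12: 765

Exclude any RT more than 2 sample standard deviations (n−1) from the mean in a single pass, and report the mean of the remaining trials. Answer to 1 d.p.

661.8 ms

n = 12, ΣRT = 10108, M = 842.333
Σ(x−M)² = 4365836.67; s = √(4365836.67/11) = 629.995
Cutoffs: 842.333 ± 2·629.995 → [-417.7, 2102.3]
Outside: 2828 → excluded.
Retained (n=11): Σ = 7280, mean = 7280/11 = 661.818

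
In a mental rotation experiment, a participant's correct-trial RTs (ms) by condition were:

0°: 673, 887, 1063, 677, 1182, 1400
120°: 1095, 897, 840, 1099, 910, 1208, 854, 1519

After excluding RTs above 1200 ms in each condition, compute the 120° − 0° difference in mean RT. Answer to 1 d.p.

52.8 ms

0°: exclude 1400
120°: exclude 1208, 1519
M(0°) = 4482/5 = 896.400
M(120°) = 5695/6 = 949.167
Difference = 949.167 − 896.400 = 52.767 ms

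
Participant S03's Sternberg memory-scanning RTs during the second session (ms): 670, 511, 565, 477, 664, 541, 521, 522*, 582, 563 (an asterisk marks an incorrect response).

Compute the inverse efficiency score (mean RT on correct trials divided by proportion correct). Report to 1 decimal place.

Correct trials (n=9): 670, 511, 565, 477, 664, 541, 521, 582, 563
Mean correct RT = 5094/9 = 566.0000 ms
Proportion correct = 9/10
IES = 566.0000 / (9/10) = 628.889 ms

628.9 ms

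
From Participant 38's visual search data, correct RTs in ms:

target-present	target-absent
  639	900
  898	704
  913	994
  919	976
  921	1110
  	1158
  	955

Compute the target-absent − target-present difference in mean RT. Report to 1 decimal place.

M(target-present) = 4290/5 = 858.000
M(target-absent) = 6797/7 = 971.000
Difference = 971.000 − 858.000 = 113.000 ms

113.0 ms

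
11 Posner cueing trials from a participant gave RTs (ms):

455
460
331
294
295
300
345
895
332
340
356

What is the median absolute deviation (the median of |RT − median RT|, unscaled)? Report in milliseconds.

Sorted: 294, 295, 300, 331, 332, 340, 345, 356, 455, 460, 895 → median = 340
|x − 340|: 115, 120, 9, 46, 45, 40, 5, 555, 8, 0, 16
Sorted deviations: 0, 5, 8, 9, 16, 40, 45, 46, 115, 120, 555 → MAD = 40

40 ms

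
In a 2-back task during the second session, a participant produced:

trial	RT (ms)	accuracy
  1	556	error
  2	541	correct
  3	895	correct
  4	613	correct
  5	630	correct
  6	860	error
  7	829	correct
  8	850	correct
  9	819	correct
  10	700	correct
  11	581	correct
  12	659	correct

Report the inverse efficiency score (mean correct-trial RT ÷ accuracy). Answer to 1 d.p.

Correct trials (n=10): 541, 895, 613, 630, 829, 850, 819, 700, 581, 659
Mean correct RT = 7117/10 = 711.7000 ms
Proportion correct = 10/12
IES = 711.7000 / (10/12) = 854.040 ms

854.0 ms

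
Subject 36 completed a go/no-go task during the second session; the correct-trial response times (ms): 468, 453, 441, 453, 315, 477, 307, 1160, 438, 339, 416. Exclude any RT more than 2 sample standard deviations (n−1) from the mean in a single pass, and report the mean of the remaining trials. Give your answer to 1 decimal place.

410.7 ms

n = 11, ΣRT = 5267, M = 478.818
Σ(x−M)² = 548411.64; s = √(548411.64/10) = 234.182
Cutoffs: 478.818 ± 2·234.182 → [10.5, 947.2]
Outside: 1160 → excluded.
Retained (n=10): Σ = 4107, mean = 4107/10 = 410.700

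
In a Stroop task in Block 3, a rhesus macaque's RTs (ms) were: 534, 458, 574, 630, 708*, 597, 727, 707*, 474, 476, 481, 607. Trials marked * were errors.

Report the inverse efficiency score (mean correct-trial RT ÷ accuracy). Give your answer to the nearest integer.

Correct trials (n=10): 534, 458, 574, 630, 597, 727, 474, 476, 481, 607
Mean correct RT = 5558/10 = 555.8000 ms
Proportion correct = 10/12
IES = 555.8000 / (10/12) = 666.960 ms

667 ms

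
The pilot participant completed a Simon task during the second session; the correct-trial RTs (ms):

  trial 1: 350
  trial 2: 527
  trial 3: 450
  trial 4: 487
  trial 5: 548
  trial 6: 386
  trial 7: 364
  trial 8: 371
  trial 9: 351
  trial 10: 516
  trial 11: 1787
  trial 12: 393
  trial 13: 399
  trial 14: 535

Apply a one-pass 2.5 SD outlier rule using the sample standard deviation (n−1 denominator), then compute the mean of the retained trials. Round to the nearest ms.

n = 14, ΣRT = 7464, M = 533.143
Σ(x−M)² = 1762657.71; s = √(1762657.71/13) = 368.224
Cutoffs: 533.143 ± 2.5·368.224 → [-387.4, 1453.7]
Outside: 1787 → excluded.
Retained (n=13): Σ = 5677, mean = 5677/13 = 436.692

437 ms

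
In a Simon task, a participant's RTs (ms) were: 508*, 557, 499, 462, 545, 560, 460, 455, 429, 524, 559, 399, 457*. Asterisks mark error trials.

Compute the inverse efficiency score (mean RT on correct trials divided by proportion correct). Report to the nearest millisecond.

Correct trials (n=11): 557, 499, 462, 545, 560, 460, 455, 429, 524, 559, 399
Mean correct RT = 5449/11 = 495.3636 ms
Proportion correct = 11/13
IES = 495.3636 / (11/13) = 585.430 ms

585 ms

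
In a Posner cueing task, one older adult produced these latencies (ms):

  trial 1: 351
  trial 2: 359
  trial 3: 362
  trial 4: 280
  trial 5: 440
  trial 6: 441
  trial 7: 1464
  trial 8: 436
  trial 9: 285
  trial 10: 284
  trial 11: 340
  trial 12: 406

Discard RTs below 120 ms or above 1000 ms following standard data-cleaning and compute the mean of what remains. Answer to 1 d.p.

Excluded: 1464
Retained (n=11): Σ = 3984
Mean = 3984/11 = 362.1818

362.2 ms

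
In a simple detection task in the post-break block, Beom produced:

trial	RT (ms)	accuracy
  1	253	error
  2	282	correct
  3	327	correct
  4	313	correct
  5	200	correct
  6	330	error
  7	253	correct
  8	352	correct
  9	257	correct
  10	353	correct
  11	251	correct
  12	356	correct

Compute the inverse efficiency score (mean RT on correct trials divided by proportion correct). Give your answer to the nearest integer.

353 ms

Correct trials (n=10): 282, 327, 313, 200, 253, 352, 257, 353, 251, 356
Mean correct RT = 2944/10 = 294.4000 ms
Proportion correct = 10/12
IES = 294.4000 / (10/12) = 353.280 ms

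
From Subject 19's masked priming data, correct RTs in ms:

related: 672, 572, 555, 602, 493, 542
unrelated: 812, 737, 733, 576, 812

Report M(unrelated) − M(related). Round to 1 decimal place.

161.3 ms

M(related) = 3436/6 = 572.667
M(unrelated) = 3670/5 = 734.000
Difference = 734.000 − 572.667 = 161.333 ms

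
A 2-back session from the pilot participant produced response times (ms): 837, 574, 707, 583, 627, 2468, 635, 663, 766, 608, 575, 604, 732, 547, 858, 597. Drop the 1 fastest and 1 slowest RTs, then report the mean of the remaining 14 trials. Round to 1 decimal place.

Sorted: 547, 574, 575, 583, 597, 604, 608, 627, 635, 663, 707, 732, 766, 837, 858, 2468
Drop lowest 1 (547) and highest 1 (2468)
Remaining (n=14): Σ = 9366, mean = 9366/14 = 669.000

669.0 ms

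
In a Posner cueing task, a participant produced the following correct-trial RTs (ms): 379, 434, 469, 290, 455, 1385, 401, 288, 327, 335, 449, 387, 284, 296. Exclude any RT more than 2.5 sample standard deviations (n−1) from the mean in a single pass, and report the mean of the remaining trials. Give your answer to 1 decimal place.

n = 14, ΣRT = 6179, M = 441.357
Σ(x−M)² = 1016703.21; s = √(1016703.21/13) = 279.657
Cutoffs: 441.357 ± 2.5·279.657 → [-257.8, 1140.5]
Outside: 1385 → excluded.
Retained (n=13): Σ = 4794, mean = 4794/13 = 368.769

368.8 ms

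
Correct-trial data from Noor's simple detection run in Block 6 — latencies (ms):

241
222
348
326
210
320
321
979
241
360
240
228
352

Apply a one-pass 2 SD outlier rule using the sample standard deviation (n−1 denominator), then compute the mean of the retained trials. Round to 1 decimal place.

284.1 ms

n = 13, ΣRT = 4388, M = 337.538
Σ(x−M)² = 482777.23; s = √(482777.23/12) = 200.578
Cutoffs: 337.538 ± 2·200.578 → [-63.6, 738.7]
Outside: 979 → excluded.
Retained (n=12): Σ = 3409, mean = 3409/12 = 284.083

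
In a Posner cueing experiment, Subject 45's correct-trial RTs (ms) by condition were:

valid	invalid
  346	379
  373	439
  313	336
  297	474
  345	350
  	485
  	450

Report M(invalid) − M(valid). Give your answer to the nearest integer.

81 ms

M(valid) = 1674/5 = 334.800
M(invalid) = 2913/7 = 416.143
Difference = 416.143 − 334.800 = 81.343 ms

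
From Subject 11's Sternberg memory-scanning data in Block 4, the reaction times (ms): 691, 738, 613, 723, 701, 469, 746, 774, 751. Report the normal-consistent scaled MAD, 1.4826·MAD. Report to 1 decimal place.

41.5 ms

Sorted: 469, 613, 691, 701, 723, 738, 746, 751, 774 → median = 723
|x − 723| sorted: 0, 15, 22, 23, 28, 32, 51, 110, 254 → MAD = 28
Robust SD ≈ 1.4826 × 28 = 41.513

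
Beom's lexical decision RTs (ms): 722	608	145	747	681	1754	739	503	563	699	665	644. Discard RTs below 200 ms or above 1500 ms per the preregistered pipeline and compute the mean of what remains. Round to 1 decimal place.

Excluded: 145, 1754
Retained (n=10): Σ = 6571
Mean = 6571/10 = 657.1000

657.1 ms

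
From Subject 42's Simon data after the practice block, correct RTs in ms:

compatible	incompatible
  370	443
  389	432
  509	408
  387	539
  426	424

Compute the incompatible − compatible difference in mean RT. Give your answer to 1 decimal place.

M(compatible) = 2081/5 = 416.200
M(incompatible) = 2246/5 = 449.200
Difference = 449.200 − 416.200 = 33.000 ms

33.0 ms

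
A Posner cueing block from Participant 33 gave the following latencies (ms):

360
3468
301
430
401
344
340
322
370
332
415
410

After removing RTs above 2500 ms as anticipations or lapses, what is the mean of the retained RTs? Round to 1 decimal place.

365.9 ms

Excluded: 3468
Retained (n=11): Σ = 4025
Mean = 4025/11 = 365.9091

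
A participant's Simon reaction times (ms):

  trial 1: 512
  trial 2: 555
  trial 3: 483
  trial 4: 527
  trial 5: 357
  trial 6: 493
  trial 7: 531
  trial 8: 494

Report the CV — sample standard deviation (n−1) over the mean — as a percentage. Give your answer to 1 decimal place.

n = 8, Σ = 3952, M = 494.0000
Σ(x−M)² = 25394.000; s = √(25394.000/7) = 60.2305
CV = 60.2305 / 494.0000 = 0.12192 = 12.192%

12.2%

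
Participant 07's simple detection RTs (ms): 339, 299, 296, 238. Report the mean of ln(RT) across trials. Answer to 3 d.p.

ln(RT): 5.8260, 5.7004, 5.6904, 5.4723
Σ ln(RT) = 22.6891
Mean = 22.6891/4 = 5.67227

5.672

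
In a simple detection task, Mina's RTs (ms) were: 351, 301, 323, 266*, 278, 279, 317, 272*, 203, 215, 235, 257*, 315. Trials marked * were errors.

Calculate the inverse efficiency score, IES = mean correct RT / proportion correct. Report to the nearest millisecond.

366 ms

Correct trials (n=10): 351, 301, 323, 278, 279, 317, 203, 215, 235, 315
Mean correct RT = 2817/10 = 281.7000 ms
Proportion correct = 10/13
IES = 281.7000 / (10/13) = 366.210 ms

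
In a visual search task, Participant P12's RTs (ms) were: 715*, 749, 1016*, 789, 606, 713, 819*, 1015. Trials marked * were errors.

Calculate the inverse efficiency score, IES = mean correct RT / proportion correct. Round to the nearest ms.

Correct trials (n=5): 749, 789, 606, 713, 1015
Mean correct RT = 3872/5 = 774.4000 ms
Proportion correct = 5/8
IES = 774.4000 / (5/8) = 1239.040 ms

1239 ms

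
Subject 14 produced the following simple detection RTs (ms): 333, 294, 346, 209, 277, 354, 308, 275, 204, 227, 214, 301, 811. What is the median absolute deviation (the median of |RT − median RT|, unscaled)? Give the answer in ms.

52 ms

Sorted: 204, 209, 214, 227, 275, 277, 294, 301, 308, 333, 346, 354, 811 → median = 294
|x − 294|: 39, 0, 52, 85, 17, 60, 14, 19, 90, 67, 80, 7, 517
Sorted deviations: 0, 7, 14, 17, 19, 39, 52, 60, 67, 80, 85, 90, 517 → MAD = 52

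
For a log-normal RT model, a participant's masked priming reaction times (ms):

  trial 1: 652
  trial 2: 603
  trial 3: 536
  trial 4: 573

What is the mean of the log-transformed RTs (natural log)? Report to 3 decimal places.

6.379

ln(RT): 6.4800, 6.4019, 6.2841, 6.3509
Σ ln(RT) = 25.5170
Mean = 25.5170/4 = 6.37925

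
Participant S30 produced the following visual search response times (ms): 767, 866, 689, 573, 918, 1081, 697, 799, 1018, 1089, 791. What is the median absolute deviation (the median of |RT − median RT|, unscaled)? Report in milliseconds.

Sorted: 573, 689, 697, 767, 791, 799, 866, 918, 1018, 1081, 1089 → median = 799
|x − 799|: 32, 67, 110, 226, 119, 282, 102, 0, 219, 290, 8
Sorted deviations: 0, 8, 32, 67, 102, 110, 119, 219, 226, 282, 290 → MAD = 110

110 ms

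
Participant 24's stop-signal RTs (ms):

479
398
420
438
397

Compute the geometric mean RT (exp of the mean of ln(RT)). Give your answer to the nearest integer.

425 ms

ln(RT): 6.1717, 5.9865, 6.0403, 6.0822, 5.9839
Mean ln(RT) = 30.2646/5 = 6.05291
Geometric mean = exp(6.05291) = 425.35 ms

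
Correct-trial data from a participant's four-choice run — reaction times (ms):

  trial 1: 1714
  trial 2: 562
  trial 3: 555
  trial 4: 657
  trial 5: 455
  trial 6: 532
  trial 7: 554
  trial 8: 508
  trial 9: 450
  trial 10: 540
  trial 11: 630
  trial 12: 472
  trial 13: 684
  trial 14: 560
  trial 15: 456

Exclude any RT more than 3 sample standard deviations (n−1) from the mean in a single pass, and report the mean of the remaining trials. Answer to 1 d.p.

n = 15, ΣRT = 9329, M = 621.933
Σ(x−M)² = 1349502.93; s = √(1349502.93/14) = 310.472
Cutoffs: 621.933 ± 3·310.472 → [-309.5, 1553.4]
Outside: 1714 → excluded.
Retained (n=14): Σ = 7615, mean = 7615/14 = 543.929

543.9 ms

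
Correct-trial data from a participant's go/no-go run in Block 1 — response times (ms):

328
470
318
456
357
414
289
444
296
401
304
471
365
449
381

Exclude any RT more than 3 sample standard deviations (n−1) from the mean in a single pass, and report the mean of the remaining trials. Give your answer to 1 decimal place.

382.9 ms

n = 15, ΣRT = 5743, M = 382.867
Σ(x−M)² = 60903.73; s = √(60903.73/14) = 65.957
Cutoffs: 382.867 ± 3·65.957 → [185.0, 580.7]
No RTs fall outside the cutoffs; all 15 retained. Mean = 5743/15 = 382.867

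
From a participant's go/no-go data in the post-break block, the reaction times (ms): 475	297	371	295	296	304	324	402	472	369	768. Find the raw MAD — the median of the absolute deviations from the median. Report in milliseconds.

72 ms

Sorted: 295, 296, 297, 304, 324, 369, 371, 402, 472, 475, 768 → median = 369
|x − 369|: 106, 72, 2, 74, 73, 65, 45, 33, 103, 0, 399
Sorted deviations: 0, 2, 33, 45, 65, 72, 73, 74, 103, 106, 399 → MAD = 72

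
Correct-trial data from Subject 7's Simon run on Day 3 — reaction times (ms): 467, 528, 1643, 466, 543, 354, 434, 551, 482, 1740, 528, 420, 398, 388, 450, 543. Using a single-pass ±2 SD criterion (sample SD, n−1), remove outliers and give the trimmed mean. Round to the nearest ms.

n = 16, ΣRT = 9935, M = 620.938
Σ(x−M)² = 2677990.94; s = √(2677990.94/15) = 422.531
Cutoffs: 620.938 ± 2·422.531 → [-224.1, 1466.0]
Outside: 1643, 1740 → excluded.
Retained (n=14): Σ = 6552, mean = 6552/14 = 468.000

468 ms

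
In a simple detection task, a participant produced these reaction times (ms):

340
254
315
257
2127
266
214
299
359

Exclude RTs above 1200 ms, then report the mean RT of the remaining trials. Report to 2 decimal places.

288.00 ms

Excluded: 2127
Retained (n=8): Σ = 2304
Mean = 2304/8 = 288.0000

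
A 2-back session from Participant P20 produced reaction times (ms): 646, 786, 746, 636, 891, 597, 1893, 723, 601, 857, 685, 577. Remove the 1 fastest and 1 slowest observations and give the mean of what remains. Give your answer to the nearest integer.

Sorted: 577, 597, 601, 636, 646, 685, 723, 746, 786, 857, 891, 1893
Drop lowest 1 (577) and highest 1 (1893)
Remaining (n=10): Σ = 7168, mean = 7168/10 = 716.800

717 ms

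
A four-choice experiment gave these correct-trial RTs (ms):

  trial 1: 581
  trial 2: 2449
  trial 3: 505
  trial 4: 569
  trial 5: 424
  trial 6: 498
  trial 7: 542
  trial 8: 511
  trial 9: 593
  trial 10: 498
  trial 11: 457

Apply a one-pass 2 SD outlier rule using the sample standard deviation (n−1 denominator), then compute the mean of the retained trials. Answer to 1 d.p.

n = 11, ΣRT = 7627, M = 693.364
Σ(x−M)² = 3416830.55; s = √(3416830.55/10) = 584.537
Cutoffs: 693.364 ± 2·584.537 → [-475.7, 1862.4]
Outside: 2449 → excluded.
Retained (n=10): Σ = 5178, mean = 5178/10 = 517.800

517.8 ms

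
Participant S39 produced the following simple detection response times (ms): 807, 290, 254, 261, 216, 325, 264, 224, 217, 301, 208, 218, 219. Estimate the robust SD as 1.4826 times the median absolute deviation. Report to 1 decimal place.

Sorted: 208, 216, 217, 218, 219, 224, 254, 261, 264, 290, 301, 325, 807 → median = 254
|x − 254| sorted: 0, 7, 10, 30, 35, 36, 36, 37, 38, 46, 47, 71, 553 → MAD = 36
Robust SD ≈ 1.4826 × 36 = 53.374

53.4 ms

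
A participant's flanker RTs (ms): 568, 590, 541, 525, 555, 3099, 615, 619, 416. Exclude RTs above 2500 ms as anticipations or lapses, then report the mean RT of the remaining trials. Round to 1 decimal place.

553.6 ms

Excluded: 3099
Retained (n=8): Σ = 4429
Mean = 4429/8 = 553.6250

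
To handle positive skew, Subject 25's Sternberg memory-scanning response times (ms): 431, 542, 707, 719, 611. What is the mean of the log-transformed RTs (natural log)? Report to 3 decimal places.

6.383

ln(RT): 6.0661, 6.2953, 6.5610, 6.5779, 6.4151
Σ ln(RT) = 31.9154
Mean = 31.9154/5 = 6.38307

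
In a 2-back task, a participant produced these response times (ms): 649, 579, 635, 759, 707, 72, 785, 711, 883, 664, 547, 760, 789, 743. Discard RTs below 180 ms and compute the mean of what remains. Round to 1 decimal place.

708.5 ms

Excluded: 72
Retained (n=13): Σ = 9211
Mean = 9211/13 = 708.5385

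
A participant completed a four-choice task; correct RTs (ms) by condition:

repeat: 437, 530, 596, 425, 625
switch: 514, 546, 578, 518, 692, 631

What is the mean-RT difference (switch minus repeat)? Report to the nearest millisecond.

57 ms

M(repeat) = 2613/5 = 522.600
M(switch) = 3479/6 = 579.833
Difference = 579.833 − 522.600 = 57.233 ms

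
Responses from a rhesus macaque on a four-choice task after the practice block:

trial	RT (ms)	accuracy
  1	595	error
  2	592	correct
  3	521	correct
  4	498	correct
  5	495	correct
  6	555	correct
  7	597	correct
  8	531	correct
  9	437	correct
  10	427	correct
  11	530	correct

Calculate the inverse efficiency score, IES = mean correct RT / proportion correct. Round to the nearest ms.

Correct trials (n=10): 592, 521, 498, 495, 555, 597, 531, 437, 427, 530
Mean correct RT = 5183/10 = 518.3000 ms
Proportion correct = 10/11
IES = 518.3000 / (10/11) = 570.130 ms

570 ms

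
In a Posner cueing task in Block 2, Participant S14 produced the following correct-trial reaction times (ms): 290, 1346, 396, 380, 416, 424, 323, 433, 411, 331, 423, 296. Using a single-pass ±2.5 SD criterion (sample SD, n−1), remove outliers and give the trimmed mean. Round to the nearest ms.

375 ms

n = 12, ΣRT = 5469, M = 455.750
Σ(x−M)² = 894212.25; s = √(894212.25/11) = 285.118
Cutoffs: 455.750 ± 2.5·285.118 → [-257.0, 1168.5]
Outside: 1346 → excluded.
Retained (n=11): Σ = 4123, mean = 4123/11 = 374.818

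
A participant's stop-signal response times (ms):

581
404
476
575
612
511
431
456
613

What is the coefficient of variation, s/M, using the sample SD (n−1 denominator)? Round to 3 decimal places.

n = 9, Σ = 4659, M = 517.6667
Σ(x−M)² = 51300.000; s = √(51300.000/8) = 80.0781
CV = 80.0781 / 517.6667 = 0.15469

0.155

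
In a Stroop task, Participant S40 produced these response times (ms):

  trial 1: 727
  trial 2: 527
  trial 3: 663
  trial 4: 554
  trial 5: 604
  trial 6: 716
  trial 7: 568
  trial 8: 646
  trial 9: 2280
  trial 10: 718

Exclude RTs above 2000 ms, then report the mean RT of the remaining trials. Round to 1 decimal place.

Excluded: 2280
Retained (n=9): Σ = 5723
Mean = 5723/9 = 635.8889

635.9 ms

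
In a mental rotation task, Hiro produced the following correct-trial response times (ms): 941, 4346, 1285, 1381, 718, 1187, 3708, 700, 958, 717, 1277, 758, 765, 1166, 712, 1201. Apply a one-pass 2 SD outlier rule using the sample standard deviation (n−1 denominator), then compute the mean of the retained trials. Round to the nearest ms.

n = 16, ΣRT = 21820, M = 1363.750
Σ(x−M)² = 17269587.00; s = √(17269587.00/15) = 1072.989
Cutoffs: 1363.750 ± 2·1072.989 → [-782.2, 3509.7]
Outside: 3708, 4346 → excluded.
Retained (n=14): Σ = 13766, mean = 13766/14 = 983.286

983 ms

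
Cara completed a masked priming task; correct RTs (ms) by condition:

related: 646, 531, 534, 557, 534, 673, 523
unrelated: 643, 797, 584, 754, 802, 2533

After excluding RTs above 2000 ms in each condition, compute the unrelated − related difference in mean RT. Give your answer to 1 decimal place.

144.9 ms

unrelated: exclude 2533
M(related) = 3998/7 = 571.143
M(unrelated) = 3580/5 = 716.000
Difference = 716.000 − 571.143 = 144.857 ms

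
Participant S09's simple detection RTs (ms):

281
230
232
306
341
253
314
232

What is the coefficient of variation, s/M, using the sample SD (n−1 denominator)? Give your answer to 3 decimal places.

n = 8, Σ = 2189, M = 273.6250
Σ(x−M)² = 13065.875; s = √(13065.875/7) = 43.2036
CV = 43.2036 / 273.6250 = 0.15789

0.158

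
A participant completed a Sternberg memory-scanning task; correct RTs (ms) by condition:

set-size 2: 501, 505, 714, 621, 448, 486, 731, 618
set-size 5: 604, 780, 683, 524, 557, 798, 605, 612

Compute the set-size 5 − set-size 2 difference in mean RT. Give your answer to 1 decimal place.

67.4 ms

M(set-size 2) = 4624/8 = 578.000
M(set-size 5) = 5163/8 = 645.375
Difference = 645.375 − 578.000 = 67.375 ms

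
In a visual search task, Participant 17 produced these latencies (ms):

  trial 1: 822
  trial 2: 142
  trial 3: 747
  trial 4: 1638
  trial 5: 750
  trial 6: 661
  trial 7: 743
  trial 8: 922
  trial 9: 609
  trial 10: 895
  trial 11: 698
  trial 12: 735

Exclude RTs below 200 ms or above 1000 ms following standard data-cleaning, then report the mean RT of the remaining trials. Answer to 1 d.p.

Excluded: 142, 1638
Retained (n=10): Σ = 7582
Mean = 7582/10 = 758.2000

758.2 ms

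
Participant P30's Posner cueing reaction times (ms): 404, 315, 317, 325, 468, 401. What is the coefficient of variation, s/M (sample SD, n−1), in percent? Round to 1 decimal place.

n = 6, Σ = 2230, M = 371.6667
Σ(x−M)² = 19563.333; s = √(19563.333/5) = 62.5513
CV = 62.5513 / 371.6667 = 0.16830 = 16.830%

16.8%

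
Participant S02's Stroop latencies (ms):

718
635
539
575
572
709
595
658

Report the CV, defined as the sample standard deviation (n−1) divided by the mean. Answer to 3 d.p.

0.106

n = 8, Σ = 5001, M = 625.1250
Σ(x−M)² = 30498.875; s = √(30498.875/7) = 66.0074
CV = 66.0074 / 625.1250 = 0.10559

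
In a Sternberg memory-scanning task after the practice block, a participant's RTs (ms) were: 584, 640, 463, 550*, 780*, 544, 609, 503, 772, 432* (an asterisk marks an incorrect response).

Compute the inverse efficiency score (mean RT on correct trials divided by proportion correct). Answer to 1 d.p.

Correct trials (n=7): 584, 640, 463, 544, 609, 503, 772
Mean correct RT = 4115/7 = 587.8571 ms
Proportion correct = 7/10
IES = 587.8571 / (7/10) = 839.796 ms

839.8 ms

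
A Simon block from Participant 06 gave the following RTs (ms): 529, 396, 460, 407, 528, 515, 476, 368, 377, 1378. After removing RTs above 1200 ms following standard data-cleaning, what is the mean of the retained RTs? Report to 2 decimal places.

Excluded: 1378
Retained (n=9): Σ = 4056
Mean = 4056/9 = 450.6667

450.67 ms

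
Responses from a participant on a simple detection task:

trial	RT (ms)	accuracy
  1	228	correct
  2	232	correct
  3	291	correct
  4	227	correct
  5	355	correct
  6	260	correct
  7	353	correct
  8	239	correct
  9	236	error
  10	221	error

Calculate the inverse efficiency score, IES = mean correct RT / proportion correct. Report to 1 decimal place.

Correct trials (n=8): 228, 232, 291, 227, 355, 260, 353, 239
Mean correct RT = 2185/8 = 273.1250 ms
Proportion correct = 8/10
IES = 273.1250 / (8/10) = 341.406 ms

341.4 ms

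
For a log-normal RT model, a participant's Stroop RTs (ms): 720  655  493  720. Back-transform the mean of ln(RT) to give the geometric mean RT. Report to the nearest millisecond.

640 ms

ln(RT): 6.5793, 6.4846, 6.2005, 6.5793
Mean ln(RT) = 25.8436/4 = 6.46091
Geometric mean = exp(6.46091) = 639.64 ms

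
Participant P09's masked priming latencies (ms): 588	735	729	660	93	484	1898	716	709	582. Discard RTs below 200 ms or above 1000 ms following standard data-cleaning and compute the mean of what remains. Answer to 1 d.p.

650.4 ms

Excluded: 93, 1898
Retained (n=8): Σ = 5203
Mean = 5203/8 = 650.3750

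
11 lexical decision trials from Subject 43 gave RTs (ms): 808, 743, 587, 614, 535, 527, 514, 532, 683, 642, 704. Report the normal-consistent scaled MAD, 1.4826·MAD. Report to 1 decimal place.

121.6 ms

Sorted: 514, 527, 532, 535, 587, 614, 642, 683, 704, 743, 808 → median = 614
|x − 614| sorted: 0, 27, 28, 69, 79, 82, 87, 90, 100, 129, 194 → MAD = 82
Robust SD ≈ 1.4826 × 82 = 121.573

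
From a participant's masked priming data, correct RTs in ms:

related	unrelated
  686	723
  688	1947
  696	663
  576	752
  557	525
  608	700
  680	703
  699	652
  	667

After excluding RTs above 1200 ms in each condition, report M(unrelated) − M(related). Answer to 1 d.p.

24.4 ms

unrelated: exclude 1947
M(related) = 5190/8 = 648.750
M(unrelated) = 5385/8 = 673.125
Difference = 673.125 − 648.750 = 24.375 ms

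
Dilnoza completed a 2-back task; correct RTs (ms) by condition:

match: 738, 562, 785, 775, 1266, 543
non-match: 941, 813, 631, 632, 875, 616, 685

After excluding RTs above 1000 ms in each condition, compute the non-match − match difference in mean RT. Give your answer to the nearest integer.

match: exclude 1266
M(match) = 3403/5 = 680.600
M(non-match) = 5193/7 = 741.857
Difference = 741.857 − 680.600 = 61.257 ms

61 ms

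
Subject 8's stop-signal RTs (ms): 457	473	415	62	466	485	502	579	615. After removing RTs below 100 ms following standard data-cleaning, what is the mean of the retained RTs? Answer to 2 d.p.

499.00 ms

Excluded: 62
Retained (n=8): Σ = 3992
Mean = 3992/8 = 499.0000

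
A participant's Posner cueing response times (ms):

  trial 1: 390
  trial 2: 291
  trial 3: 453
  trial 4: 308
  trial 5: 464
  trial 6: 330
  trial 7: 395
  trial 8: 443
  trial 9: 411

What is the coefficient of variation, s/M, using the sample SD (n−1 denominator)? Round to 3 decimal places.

0.165

n = 9, Σ = 3485, M = 387.2222
Σ(x−M)² = 32775.556; s = √(32775.556/8) = 64.0074
CV = 64.0074 / 387.2222 = 0.16530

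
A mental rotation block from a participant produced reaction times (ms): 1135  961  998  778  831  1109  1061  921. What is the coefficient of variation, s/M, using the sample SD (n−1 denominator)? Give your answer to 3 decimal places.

n = 8, Σ = 7794, M = 974.2500
Σ(x−M)² = 114133.500; s = √(114133.500/7) = 127.6902
CV = 127.6902 / 974.2500 = 0.13107

0.131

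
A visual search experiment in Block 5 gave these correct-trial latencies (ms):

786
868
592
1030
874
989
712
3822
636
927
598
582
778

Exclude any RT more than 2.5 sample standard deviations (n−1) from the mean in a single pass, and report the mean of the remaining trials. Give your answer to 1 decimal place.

781.0 ms

n = 13, ΣRT = 13194, M = 1014.923
Σ(x−M)² = 8813750.92; s = √(8813750.92/12) = 857.018
Cutoffs: 1014.923 ± 2.5·857.018 → [-1127.6, 3157.5]
Outside: 3822 → excluded.
Retained (n=12): Σ = 9372, mean = 9372/12 = 781.000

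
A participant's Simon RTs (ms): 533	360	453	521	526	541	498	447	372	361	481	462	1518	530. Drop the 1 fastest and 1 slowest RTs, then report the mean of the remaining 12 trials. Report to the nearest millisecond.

Sorted: 360, 361, 372, 447, 453, 462, 481, 498, 521, 526, 530, 533, 541, 1518
Drop lowest 1 (360) and highest 1 (1518)
Remaining (n=12): Σ = 5725, mean = 5725/12 = 477.083

477 ms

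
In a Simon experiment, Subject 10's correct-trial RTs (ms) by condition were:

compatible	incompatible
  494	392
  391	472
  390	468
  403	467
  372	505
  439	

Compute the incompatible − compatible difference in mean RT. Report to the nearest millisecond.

M(compatible) = 2489/6 = 414.833
M(incompatible) = 2304/5 = 460.800
Difference = 460.800 − 414.833 = 45.967 ms

46 ms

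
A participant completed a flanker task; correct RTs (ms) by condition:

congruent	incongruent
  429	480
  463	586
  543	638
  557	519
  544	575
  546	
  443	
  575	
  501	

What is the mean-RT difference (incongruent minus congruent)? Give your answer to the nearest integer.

M(congruent) = 4601/9 = 511.222
M(incongruent) = 2798/5 = 559.600
Difference = 559.600 − 511.222 = 48.378 ms

48 ms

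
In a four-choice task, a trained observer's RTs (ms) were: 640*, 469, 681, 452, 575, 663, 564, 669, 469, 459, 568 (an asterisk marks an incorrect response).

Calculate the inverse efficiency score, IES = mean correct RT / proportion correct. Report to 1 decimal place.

612.6 ms

Correct trials (n=10): 469, 681, 452, 575, 663, 564, 669, 469, 459, 568
Mean correct RT = 5569/10 = 556.9000 ms
Proportion correct = 10/11
IES = 556.9000 / (10/11) = 612.590 ms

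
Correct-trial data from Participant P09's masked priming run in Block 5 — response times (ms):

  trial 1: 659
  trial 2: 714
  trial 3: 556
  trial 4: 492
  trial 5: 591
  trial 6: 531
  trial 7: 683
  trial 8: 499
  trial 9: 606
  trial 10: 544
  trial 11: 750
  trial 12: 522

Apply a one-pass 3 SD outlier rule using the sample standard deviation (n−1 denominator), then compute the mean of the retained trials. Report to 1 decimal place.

595.6 ms

n = 12, ΣRT = 7147, M = 595.583
Σ(x−M)² = 83530.92; s = √(83530.92/11) = 87.142
Cutoffs: 595.583 ± 3·87.142 → [334.2, 857.0]
No RTs fall outside the cutoffs; all 12 retained. Mean = 7147/12 = 595.583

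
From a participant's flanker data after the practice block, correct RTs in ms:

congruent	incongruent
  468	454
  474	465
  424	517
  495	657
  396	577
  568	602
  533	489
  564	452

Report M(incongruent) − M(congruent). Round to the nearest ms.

36 ms

M(congruent) = 3922/8 = 490.250
M(incongruent) = 4213/8 = 526.625
Difference = 526.625 − 490.250 = 36.375 ms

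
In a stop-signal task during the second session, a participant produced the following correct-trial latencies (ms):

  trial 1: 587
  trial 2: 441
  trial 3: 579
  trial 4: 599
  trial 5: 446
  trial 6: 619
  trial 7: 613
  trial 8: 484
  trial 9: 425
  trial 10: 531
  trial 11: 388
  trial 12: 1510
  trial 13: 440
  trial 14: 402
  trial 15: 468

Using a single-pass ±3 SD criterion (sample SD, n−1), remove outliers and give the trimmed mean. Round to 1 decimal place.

501.6 ms

n = 15, ΣRT = 8532, M = 568.800
Σ(x−M)² = 1039650.40; s = √(1039650.40/14) = 272.508
Cutoffs: 568.800 ± 3·272.508 → [-248.7, 1386.3]
Outside: 1510 → excluded.
Retained (n=14): Σ = 7022, mean = 7022/14 = 501.571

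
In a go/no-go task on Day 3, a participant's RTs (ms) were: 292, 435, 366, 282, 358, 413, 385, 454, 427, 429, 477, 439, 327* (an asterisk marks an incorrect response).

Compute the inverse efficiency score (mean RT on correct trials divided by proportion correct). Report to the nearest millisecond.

Correct trials (n=12): 292, 435, 366, 282, 358, 413, 385, 454, 427, 429, 477, 439
Mean correct RT = 4757/12 = 396.4167 ms
Proportion correct = 12/13
IES = 396.4167 / (12/13) = 429.451 ms

429 ms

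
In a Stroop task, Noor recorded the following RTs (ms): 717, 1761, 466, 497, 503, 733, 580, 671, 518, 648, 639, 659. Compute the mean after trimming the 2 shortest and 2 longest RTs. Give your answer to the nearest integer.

Sorted: 466, 497, 503, 518, 580, 639, 648, 659, 671, 717, 733, 1761
Drop lowest 2 (466, 497) and highest 2 (733, 1761)
Remaining (n=8): Σ = 4935, mean = 4935/8 = 616.875

617 ms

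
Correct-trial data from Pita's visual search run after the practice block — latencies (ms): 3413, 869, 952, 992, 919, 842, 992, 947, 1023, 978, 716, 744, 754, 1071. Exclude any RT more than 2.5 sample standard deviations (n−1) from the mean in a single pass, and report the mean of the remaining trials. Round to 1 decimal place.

907.6 ms

n = 14, ΣRT = 15212, M = 1086.571
Σ(x−M)² = 5984333.43; s = √(5984333.43/13) = 678.479
Cutoffs: 1086.571 ± 2.5·678.479 → [-609.6, 2782.8]
Outside: 3413 → excluded.
Retained (n=13): Σ = 11799, mean = 11799/13 = 907.615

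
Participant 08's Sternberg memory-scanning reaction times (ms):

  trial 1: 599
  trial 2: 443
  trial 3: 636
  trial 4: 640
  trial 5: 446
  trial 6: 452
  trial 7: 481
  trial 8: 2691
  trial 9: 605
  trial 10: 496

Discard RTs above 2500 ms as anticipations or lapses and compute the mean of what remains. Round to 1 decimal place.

Excluded: 2691
Retained (n=9): Σ = 4798
Mean = 4798/9 = 533.1111

533.1 ms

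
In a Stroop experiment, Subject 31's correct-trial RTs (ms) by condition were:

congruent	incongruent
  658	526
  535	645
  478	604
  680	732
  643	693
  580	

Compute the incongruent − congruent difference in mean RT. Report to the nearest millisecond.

44 ms

M(congruent) = 3574/6 = 595.667
M(incongruent) = 3200/5 = 640.000
Difference = 640.000 − 595.667 = 44.333 ms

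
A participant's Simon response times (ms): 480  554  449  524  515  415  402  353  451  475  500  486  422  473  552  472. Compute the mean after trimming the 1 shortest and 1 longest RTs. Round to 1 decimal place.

Sorted: 353, 402, 415, 422, 449, 451, 472, 473, 475, 480, 486, 500, 515, 524, 552, 554
Drop lowest 1 (353) and highest 1 (554)
Remaining (n=14): Σ = 6616, mean = 6616/14 = 472.571

472.6 ms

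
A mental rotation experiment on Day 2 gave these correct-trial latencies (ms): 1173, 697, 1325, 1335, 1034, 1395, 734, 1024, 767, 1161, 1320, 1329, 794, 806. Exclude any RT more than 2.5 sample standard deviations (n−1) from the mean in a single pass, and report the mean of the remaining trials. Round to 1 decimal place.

1063.9 ms

n = 14, ΣRT = 14894, M = 1063.857
Σ(x−M)² = 881935.71; s = √(881935.71/13) = 260.463
Cutoffs: 1063.857 ± 2.5·260.463 → [412.7, 1715.0]
No RTs fall outside the cutoffs; all 14 retained. Mean = 14894/14 = 1063.857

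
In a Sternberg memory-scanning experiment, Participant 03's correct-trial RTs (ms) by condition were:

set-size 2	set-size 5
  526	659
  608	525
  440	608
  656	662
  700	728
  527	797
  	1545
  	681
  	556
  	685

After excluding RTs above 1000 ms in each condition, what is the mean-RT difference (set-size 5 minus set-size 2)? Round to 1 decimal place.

79.5 ms

set-size 5: exclude 1545
M(set-size 2) = 3457/6 = 576.167
M(set-size 5) = 5901/9 = 655.667
Difference = 655.667 − 576.167 = 79.500 ms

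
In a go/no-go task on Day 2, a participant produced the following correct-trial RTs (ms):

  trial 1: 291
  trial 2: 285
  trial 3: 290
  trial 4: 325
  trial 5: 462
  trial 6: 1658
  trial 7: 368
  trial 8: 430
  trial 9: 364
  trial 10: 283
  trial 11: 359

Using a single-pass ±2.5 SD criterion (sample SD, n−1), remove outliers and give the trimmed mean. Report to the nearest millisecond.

346 ms

n = 11, ΣRT = 5115, M = 465.000
Σ(x−M)² = 1601354.00; s = √(1601354.00/10) = 400.169
Cutoffs: 465.000 ± 2.5·400.169 → [-535.4, 1465.4]
Outside: 1658 → excluded.
Retained (n=10): Σ = 3457, mean = 3457/10 = 345.700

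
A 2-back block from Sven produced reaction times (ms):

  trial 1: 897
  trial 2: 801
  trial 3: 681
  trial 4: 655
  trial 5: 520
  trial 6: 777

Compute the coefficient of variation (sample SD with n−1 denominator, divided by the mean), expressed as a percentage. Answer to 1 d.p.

n = 6, Σ = 4331, M = 721.8333
Σ(x−M)² = 86864.833; s = √(86864.833/5) = 131.8066
CV = 131.8066 / 721.8333 = 0.18260 = 18.260%

18.3%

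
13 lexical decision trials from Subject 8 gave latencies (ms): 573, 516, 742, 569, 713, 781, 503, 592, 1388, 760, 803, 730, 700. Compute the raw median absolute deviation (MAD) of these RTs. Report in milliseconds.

90 ms

Sorted: 503, 516, 569, 573, 592, 700, 713, 730, 742, 760, 781, 803, 1388 → median = 713
|x − 713|: 140, 197, 29, 144, 0, 68, 210, 121, 675, 47, 90, 17, 13
Sorted deviations: 0, 13, 17, 29, 47, 68, 90, 121, 140, 144, 197, 210, 675 → MAD = 90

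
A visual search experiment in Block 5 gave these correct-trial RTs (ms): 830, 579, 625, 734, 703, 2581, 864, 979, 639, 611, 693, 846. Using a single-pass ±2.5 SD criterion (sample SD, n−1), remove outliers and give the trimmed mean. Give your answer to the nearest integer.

n = 12, ΣRT = 10684, M = 890.333
Σ(x−M)² = 3279514.67; s = √(3279514.67/11) = 546.020
Cutoffs: 890.333 ± 2.5·546.020 → [-474.7, 2255.4]
Outside: 2581 → excluded.
Retained (n=11): Σ = 8103, mean = 8103/11 = 736.636

737 ms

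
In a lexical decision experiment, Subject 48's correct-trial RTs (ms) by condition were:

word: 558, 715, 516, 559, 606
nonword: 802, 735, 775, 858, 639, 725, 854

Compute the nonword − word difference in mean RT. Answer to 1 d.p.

M(word) = 2954/5 = 590.800
M(nonword) = 5388/7 = 769.714
Difference = 769.714 − 590.800 = 178.914 ms

178.9 ms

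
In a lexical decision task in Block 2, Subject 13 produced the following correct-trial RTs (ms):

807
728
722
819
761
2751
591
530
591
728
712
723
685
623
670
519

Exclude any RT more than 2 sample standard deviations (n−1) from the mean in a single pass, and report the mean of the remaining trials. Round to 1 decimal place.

680.6 ms

n = 16, ΣRT = 12960, M = 810.000
Σ(x−M)² = 4137534.00; s = √(4137534.00/15) = 525.201
Cutoffs: 810.000 ± 2·525.201 → [-240.4, 1860.4]
Outside: 2751 → excluded.
Retained (n=15): Σ = 10209, mean = 10209/15 = 680.600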